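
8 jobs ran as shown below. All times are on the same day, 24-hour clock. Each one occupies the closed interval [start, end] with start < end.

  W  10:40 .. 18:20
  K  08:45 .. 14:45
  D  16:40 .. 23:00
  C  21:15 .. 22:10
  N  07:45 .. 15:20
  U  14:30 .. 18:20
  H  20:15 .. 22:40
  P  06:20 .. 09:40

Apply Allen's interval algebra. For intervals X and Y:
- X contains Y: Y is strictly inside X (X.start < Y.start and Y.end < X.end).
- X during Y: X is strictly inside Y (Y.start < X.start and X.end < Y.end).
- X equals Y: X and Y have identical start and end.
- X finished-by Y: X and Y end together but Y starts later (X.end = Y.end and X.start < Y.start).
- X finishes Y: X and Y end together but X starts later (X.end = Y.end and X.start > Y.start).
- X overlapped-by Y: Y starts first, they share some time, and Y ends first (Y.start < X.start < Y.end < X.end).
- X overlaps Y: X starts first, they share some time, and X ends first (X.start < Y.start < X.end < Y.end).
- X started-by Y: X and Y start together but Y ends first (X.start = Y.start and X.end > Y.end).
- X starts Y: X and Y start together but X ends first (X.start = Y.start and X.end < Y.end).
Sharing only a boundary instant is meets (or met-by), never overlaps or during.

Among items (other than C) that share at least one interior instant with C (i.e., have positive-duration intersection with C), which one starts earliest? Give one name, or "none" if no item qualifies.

D

Target C = [21:15, 22:10].
D [16:40, 23:00] → contains → candidate.
H [20:15, 22:40] → contains → candidate.
K [08:45, 14:45] → before → excluded.
N [07:45, 15:20] → before → excluded.
P [06:20, 09:40] → before → excluded.
U [14:30, 18:20] → before → excluded.
W [10:40, 18:20] → before → excluded.
Among candidates, earliest start is 16:40 → D.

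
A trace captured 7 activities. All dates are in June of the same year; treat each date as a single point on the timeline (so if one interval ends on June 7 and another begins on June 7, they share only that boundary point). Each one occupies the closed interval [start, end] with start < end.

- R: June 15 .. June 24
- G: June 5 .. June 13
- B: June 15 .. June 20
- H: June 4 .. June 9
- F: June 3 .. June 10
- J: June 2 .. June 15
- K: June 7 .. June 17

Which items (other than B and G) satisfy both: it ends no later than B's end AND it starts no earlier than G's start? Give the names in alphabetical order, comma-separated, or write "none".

Conditions: its end is no later than B's end (X.end <= June 20) AND its start is no earlier than G's start (X.start >= June 5).
F: end June 10 <= June 20? ✓; start June 3 >= June 5? ✗ → no.
H: end June 9 <= June 20? ✓; start June 4 >= June 5? ✗ → no.
J: end June 15 <= June 20? ✓; start June 2 >= June 5? ✗ → no.
K: end June 17 <= June 20? ✓; start June 7 >= June 5? ✓ → yes.
R: end June 24 <= June 20? ✗; start June 15 >= June 5? ✓ → no.
Result: K.

K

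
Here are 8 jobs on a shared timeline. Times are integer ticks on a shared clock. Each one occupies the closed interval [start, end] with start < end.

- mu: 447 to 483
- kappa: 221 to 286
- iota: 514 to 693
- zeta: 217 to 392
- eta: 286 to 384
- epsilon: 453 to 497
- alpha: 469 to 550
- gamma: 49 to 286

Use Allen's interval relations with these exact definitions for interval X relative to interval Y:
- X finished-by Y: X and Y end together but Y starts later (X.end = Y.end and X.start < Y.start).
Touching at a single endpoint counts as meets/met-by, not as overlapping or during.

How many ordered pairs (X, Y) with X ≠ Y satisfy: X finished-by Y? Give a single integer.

1

Checking all 56 ordered pairs for relation 'finished-by'; matching pairs in alphabetical order:
(gamma, kappa): gamma finished-by kappa ✓
Count: 1.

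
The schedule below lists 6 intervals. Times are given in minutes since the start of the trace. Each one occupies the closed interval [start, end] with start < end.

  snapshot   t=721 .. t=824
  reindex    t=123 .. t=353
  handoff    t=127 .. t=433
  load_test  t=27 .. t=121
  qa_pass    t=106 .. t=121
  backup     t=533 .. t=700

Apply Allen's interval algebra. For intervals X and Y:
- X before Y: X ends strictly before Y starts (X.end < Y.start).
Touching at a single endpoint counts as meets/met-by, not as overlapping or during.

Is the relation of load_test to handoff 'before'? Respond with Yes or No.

load_test = [t=27, t=121], handoff = [t=127, t=433].
Actual relation of load_test to handoff: before.
Asked whether 'before' holds → Yes.

Yes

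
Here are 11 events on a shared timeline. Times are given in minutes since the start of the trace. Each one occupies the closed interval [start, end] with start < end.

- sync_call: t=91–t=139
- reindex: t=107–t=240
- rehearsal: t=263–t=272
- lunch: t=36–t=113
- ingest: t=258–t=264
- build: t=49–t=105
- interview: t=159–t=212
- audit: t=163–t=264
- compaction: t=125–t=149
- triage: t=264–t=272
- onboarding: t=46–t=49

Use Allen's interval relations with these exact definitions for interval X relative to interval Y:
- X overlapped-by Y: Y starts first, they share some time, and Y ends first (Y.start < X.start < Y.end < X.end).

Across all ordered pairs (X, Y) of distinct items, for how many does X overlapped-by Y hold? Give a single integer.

9

Checking all 110 ordered pairs for relation 'overlapped-by'; matching pairs in alphabetical order:
(audit, interview): audit overlapped-by interview ✓
(audit, reindex): audit overlapped-by reindex ✓
(compaction, sync_call): compaction overlapped-by sync_call ✓
(rehearsal, audit): rehearsal overlapped-by audit ✓
(rehearsal, ingest): rehearsal overlapped-by ingest ✓
(reindex, lunch): reindex overlapped-by lunch ✓
(reindex, sync_call): reindex overlapped-by sync_call ✓
(sync_call, build): sync_call overlapped-by build ✓
(sync_call, lunch): sync_call overlapped-by lunch ✓
Count: 9.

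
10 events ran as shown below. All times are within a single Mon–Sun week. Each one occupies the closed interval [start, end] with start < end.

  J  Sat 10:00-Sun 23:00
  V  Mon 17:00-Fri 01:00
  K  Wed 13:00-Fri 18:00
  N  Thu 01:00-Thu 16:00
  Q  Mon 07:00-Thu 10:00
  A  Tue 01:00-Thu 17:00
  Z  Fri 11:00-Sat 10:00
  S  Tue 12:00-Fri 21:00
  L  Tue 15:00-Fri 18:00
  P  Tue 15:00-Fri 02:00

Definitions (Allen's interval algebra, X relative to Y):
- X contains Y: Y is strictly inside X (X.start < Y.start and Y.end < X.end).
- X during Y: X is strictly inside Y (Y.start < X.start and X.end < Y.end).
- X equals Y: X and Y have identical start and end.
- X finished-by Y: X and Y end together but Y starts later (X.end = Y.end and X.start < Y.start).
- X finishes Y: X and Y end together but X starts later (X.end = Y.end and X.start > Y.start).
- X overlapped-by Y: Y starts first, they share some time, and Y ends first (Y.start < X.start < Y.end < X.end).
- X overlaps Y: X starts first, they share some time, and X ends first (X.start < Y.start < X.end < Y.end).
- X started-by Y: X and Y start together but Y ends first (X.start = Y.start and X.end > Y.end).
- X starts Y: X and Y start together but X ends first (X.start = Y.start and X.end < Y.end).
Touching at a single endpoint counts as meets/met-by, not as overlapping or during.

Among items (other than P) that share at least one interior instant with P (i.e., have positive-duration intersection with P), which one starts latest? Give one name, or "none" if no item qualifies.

N

Target P = [Tue 15:00, Fri 02:00].
A [Tue 01:00, Thu 17:00] → overlaps → candidate.
J [Sat 10:00, Sun 23:00] → after → excluded.
K [Wed 13:00, Fri 18:00] → overlapped-by → candidate.
L [Tue 15:00, Fri 18:00] → started-by → candidate.
N [Thu 01:00, Thu 16:00] → during → candidate.
Q [Mon 07:00, Thu 10:00] → overlaps → candidate.
S [Tue 12:00, Fri 21:00] → contains → candidate.
V [Mon 17:00, Fri 01:00] → overlaps → candidate.
Z [Fri 11:00, Sat 10:00] → after → excluded.
Among candidates, latest start is Thu 01:00 → N.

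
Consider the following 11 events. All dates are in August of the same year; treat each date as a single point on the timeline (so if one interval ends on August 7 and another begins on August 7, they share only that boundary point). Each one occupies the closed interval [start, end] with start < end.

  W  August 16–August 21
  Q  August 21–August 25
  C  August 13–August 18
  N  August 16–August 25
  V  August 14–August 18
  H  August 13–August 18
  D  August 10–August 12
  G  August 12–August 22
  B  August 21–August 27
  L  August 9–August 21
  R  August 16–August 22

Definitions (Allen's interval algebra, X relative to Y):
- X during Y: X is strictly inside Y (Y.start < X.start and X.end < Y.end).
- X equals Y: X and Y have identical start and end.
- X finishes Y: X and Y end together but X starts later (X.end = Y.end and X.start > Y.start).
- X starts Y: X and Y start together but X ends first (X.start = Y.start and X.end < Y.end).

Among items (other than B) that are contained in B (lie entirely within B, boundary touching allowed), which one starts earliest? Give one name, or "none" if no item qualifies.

Q

Target B = [August 21, August 27].
C [August 13, August 18] → before → excluded.
D [August 10, August 12] → before → excluded.
G [August 12, August 22] → overlaps → excluded.
H [August 13, August 18] → before → excluded.
L [August 9, August 21] → meets → excluded.
N [August 16, August 25] → overlaps → excluded.
Q [August 21, August 25] → starts → candidate.
R [August 16, August 22] → overlaps → excluded.
V [August 14, August 18] → before → excluded.
W [August 16, August 21] → meets → excluded.
Among candidates, earliest start is August 21 → Q.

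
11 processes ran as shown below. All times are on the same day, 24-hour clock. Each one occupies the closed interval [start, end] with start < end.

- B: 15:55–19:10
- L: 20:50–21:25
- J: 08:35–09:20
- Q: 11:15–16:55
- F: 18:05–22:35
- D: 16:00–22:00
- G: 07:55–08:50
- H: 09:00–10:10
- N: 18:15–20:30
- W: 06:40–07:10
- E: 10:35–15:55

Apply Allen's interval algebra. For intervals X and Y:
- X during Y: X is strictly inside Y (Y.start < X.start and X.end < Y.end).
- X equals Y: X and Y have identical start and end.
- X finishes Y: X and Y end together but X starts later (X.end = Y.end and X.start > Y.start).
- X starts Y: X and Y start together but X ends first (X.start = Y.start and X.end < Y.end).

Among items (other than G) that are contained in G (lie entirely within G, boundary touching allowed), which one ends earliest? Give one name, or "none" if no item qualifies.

none

Target G = [07:55, 08:50].
B [15:55, 19:10] → after → excluded.
D [16:00, 22:00] → after → excluded.
E [10:35, 15:55] → after → excluded.
F [18:05, 22:35] → after → excluded.
H [09:00, 10:10] → after → excluded.
J [08:35, 09:20] → overlapped-by → excluded.
L [20:50, 21:25] → after → excluded.
N [18:15, 20:30] → after → excluded.
Q [11:15, 16:55] → after → excluded.
W [06:40, 07:10] → before → excluded.
No candidates → none.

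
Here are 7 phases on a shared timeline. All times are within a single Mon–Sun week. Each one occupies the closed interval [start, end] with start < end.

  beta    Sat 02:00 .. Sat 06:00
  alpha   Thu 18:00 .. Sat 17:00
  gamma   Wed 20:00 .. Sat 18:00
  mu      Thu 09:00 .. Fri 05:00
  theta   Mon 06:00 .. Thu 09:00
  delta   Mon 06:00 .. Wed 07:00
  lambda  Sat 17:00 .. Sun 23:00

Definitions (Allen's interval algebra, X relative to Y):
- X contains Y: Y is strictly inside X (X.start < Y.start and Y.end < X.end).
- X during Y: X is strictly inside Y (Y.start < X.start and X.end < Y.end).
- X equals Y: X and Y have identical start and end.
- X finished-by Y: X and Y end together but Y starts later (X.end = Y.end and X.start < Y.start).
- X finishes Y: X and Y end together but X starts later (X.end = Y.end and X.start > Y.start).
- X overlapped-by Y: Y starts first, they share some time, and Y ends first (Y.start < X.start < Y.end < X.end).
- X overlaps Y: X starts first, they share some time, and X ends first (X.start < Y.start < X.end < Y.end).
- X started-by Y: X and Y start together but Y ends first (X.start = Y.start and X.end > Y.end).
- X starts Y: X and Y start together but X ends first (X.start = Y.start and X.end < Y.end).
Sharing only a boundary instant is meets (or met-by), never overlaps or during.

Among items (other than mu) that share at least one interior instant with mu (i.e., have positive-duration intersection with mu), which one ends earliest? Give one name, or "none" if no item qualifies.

Target mu = [Thu 09:00, Fri 05:00].
alpha [Thu 18:00, Sat 17:00] → overlapped-by → candidate.
beta [Sat 02:00, Sat 06:00] → after → excluded.
delta [Mon 06:00, Wed 07:00] → before → excluded.
gamma [Wed 20:00, Sat 18:00] → contains → candidate.
lambda [Sat 17:00, Sun 23:00] → after → excluded.
theta [Mon 06:00, Thu 09:00] → meets → excluded.
Among candidates, earliest end is Sat 17:00 → alpha.

alpha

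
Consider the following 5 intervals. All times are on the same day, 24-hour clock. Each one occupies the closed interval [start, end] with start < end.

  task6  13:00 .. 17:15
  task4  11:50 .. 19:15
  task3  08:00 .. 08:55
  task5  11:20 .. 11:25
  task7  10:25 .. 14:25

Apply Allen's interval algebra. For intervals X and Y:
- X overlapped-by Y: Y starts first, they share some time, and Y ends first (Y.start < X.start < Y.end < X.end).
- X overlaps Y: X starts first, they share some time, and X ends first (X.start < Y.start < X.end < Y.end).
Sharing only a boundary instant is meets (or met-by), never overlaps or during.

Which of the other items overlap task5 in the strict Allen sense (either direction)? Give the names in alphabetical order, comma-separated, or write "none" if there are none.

none

Target task5 = [11:20, 11:25].
task3 [08:00, 08:55] → before → no.
task4 [11:50, 19:15] → after → no.
task6 [13:00, 17:15] → after → no.
task7 [10:25, 14:25] → contains → no.
Result: none.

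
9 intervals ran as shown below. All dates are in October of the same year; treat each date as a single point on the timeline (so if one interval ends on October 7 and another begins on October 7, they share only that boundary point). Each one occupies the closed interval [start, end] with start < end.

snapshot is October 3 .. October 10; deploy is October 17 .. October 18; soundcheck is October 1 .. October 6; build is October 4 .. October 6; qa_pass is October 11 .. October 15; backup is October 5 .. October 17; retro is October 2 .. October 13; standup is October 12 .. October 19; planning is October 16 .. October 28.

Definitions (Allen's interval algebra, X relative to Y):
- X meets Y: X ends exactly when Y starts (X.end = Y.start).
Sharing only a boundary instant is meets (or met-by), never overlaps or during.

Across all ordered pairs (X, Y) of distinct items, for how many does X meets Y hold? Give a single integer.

1

Checking all 72 ordered pairs for relation 'meets'; matching pairs in alphabetical order:
(backup, deploy): backup meets deploy ✓
Count: 1.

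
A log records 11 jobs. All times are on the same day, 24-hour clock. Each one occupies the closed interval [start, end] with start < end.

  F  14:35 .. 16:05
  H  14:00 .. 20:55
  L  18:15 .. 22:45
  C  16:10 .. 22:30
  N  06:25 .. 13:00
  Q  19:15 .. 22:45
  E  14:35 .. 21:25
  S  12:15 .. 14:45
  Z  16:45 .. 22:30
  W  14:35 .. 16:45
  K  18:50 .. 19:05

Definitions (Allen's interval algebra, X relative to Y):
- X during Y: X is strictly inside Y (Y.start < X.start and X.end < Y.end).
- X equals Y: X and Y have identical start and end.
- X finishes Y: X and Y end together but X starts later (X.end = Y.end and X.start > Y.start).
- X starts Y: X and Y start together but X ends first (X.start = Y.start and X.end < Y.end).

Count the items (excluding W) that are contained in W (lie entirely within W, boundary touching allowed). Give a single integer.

Target W = [14:35, 16:45].
C [16:10, 22:30] → overlapped-by → no.
E [14:35, 21:25] → started-by → no.
F [14:35, 16:05] → starts → counts.
H [14:00, 20:55] → contains → no.
K [18:50, 19:05] → after → no.
L [18:15, 22:45] → after → no.
N [06:25, 13:00] → before → no.
Q [19:15, 22:45] → after → no.
S [12:15, 14:45] → overlaps → no.
Z [16:45, 22:30] → met-by → no.
Total: 1.

1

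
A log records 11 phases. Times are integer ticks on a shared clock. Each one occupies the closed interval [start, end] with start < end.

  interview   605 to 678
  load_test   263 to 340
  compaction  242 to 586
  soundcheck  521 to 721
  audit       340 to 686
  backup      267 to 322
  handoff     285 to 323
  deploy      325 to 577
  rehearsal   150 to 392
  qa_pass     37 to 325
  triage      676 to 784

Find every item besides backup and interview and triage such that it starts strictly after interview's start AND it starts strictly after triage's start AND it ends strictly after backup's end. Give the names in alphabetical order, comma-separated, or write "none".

Conditions: its start is strictly after interview's start (X.start > 605) AND its start is strictly after triage's start (X.start > 676) AND its end is strictly after backup's end (X.end > 322).
audit: start 340 > 605? ✗; start 340 > 676? ✗; end 686 > 322? ✓ → no.
compaction: start 242 > 605? ✗; start 242 > 676? ✗; end 586 > 322? ✓ → no.
deploy: start 325 > 605? ✗; start 325 > 676? ✗; end 577 > 322? ✓ → no.
handoff: start 285 > 605? ✗; start 285 > 676? ✗; end 323 > 322? ✓ → no.
load_test: start 263 > 605? ✗; start 263 > 676? ✗; end 340 > 322? ✓ → no.
qa_pass: start 37 > 605? ✗; start 37 > 676? ✗; end 325 > 322? ✓ → no.
rehearsal: start 150 > 605? ✗; start 150 > 676? ✗; end 392 > 322? ✓ → no.
soundcheck: start 521 > 605? ✗; start 521 > 676? ✗; end 721 > 322? ✓ → no.
Result: none.

none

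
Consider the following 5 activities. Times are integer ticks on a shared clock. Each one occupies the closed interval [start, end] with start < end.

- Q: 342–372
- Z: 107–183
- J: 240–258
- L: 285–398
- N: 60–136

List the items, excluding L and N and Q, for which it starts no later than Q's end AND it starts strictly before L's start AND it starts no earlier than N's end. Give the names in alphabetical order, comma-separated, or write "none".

Conditions: its start is no later than Q's end (X.start <= 372) AND its start is strictly before L's start (X.start < 285) AND its start is no earlier than N's end (X.start >= 136).
J: start 240 <= 372? ✓; start 240 < 285? ✓; start 240 >= 136? ✓ → yes.
Z: start 107 <= 372? ✓; start 107 < 285? ✓; start 107 >= 136? ✗ → no.
Result: J.

J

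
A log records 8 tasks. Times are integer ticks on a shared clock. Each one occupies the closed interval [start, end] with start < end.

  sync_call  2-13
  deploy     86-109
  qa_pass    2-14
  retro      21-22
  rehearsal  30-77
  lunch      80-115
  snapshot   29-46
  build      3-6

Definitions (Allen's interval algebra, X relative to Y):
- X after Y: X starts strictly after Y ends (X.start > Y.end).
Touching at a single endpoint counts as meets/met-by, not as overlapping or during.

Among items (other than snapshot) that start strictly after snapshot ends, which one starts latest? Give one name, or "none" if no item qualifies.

Target snapshot = [29, 46].
build [3, 6] → before → excluded.
deploy [86, 109] → after → candidate.
lunch [80, 115] → after → candidate.
qa_pass [2, 14] → before → excluded.
rehearsal [30, 77] → overlapped-by → excluded.
retro [21, 22] → before → excluded.
sync_call [2, 13] → before → excluded.
Among candidates, latest start is 86 → deploy.

deploy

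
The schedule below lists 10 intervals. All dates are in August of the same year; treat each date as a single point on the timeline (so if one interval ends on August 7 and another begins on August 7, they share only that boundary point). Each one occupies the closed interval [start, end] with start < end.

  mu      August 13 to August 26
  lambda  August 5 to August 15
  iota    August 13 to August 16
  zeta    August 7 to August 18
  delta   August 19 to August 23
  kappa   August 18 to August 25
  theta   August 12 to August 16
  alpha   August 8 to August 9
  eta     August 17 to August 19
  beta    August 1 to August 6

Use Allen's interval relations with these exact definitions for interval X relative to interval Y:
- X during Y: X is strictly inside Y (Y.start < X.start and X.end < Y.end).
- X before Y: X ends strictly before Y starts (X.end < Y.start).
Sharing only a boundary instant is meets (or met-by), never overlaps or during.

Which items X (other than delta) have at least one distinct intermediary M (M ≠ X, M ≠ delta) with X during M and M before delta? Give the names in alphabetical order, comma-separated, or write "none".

Target delta = [August 19, August 23].
Intermediaries M with M before delta: alpha, beta, iota, lambda, theta, zeta.
Via alpha — items with X during alpha: none.
Via beta — items with X during beta: none.
Via iota — items with X during iota: none.
Via lambda — items with X during lambda: alpha.
Via theta — items with X during theta: none.
Via zeta — items with X during zeta: alpha, iota, theta.
Union: alpha, iota, theta.

alpha, iota, theta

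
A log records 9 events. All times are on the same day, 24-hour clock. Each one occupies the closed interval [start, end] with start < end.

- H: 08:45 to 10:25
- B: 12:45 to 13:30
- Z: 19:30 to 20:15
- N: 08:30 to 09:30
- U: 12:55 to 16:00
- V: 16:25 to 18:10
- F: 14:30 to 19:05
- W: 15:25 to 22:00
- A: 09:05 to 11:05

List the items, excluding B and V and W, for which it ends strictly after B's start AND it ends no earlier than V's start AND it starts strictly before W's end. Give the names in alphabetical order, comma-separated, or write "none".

Conditions: its end is strictly after B's start (X.end > 12:45) AND its end is no earlier than V's start (X.end >= 16:25) AND its start is strictly before W's end (X.start < 22:00).
A: end 11:05 > 12:45? ✗; end 11:05 >= 16:25? ✗; start 09:05 < 22:00? ✓ → no.
F: end 19:05 > 12:45? ✓; end 19:05 >= 16:25? ✓; start 14:30 < 22:00? ✓ → yes.
H: end 10:25 > 12:45? ✗; end 10:25 >= 16:25? ✗; start 08:45 < 22:00? ✓ → no.
N: end 09:30 > 12:45? ✗; end 09:30 >= 16:25? ✗; start 08:30 < 22:00? ✓ → no.
U: end 16:00 > 12:45? ✓; end 16:00 >= 16:25? ✗; start 12:55 < 22:00? ✓ → no.
Z: end 20:15 > 12:45? ✓; end 20:15 >= 16:25? ✓; start 19:30 < 22:00? ✓ → yes.
Result: F, Z.

F, Z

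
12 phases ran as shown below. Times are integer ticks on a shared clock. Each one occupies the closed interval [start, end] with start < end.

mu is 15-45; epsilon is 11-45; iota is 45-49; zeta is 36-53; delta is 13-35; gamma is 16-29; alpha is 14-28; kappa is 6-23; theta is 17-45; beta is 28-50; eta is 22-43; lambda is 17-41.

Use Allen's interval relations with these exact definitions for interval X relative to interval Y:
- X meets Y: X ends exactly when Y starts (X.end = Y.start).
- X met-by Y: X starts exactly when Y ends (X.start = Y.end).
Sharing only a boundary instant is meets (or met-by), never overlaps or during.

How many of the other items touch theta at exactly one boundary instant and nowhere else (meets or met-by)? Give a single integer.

1

Target theta = [17, 45].
alpha [14, 28] → overlaps → no.
beta [28, 50] → overlapped-by → no.
delta [13, 35] → overlaps → no.
epsilon [11, 45] → finished-by → no.
eta [22, 43] → during → no.
gamma [16, 29] → overlaps → no.
iota [45, 49] → met-by → counts.
kappa [6, 23] → overlaps → no.
lambda [17, 41] → starts → no.
mu [15, 45] → finished-by → no.
zeta [36, 53] → overlapped-by → no.
Total: 1.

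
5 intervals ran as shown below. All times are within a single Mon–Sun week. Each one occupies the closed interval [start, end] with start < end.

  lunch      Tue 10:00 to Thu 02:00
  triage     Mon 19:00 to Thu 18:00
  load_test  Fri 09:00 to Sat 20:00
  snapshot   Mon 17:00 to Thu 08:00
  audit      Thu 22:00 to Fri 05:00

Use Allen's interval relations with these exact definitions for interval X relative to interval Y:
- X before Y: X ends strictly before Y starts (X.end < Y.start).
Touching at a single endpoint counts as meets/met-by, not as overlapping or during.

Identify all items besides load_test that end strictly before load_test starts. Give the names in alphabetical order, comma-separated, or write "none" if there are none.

Target load_test = [Fri 09:00, Sat 20:00].
audit [Thu 22:00, Fri 05:00] → before → yes.
lunch [Tue 10:00, Thu 02:00] → before → yes.
snapshot [Mon 17:00, Thu 08:00] → before → yes.
triage [Mon 19:00, Thu 18:00] → before → yes.
Result: audit, lunch, snapshot, triage.

audit, lunch, snapshot, triage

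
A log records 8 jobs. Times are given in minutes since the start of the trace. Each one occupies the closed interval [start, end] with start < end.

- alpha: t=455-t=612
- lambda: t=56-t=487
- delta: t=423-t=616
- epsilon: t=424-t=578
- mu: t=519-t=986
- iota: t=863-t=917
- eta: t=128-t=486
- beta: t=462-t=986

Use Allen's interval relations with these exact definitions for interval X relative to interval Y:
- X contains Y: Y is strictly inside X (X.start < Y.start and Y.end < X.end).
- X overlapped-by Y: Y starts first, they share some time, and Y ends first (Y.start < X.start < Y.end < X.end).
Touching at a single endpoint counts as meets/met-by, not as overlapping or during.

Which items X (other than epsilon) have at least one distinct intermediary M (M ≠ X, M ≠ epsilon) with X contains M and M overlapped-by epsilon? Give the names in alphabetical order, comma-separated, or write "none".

Target epsilon = [t=424, t=578].
Intermediaries M with M overlapped-by epsilon: alpha, beta, mu.
Via alpha — items with X contains alpha: delta.
Via beta — items with X contains beta: none.
Via mu — items with X contains mu: none.
Union: delta.

delta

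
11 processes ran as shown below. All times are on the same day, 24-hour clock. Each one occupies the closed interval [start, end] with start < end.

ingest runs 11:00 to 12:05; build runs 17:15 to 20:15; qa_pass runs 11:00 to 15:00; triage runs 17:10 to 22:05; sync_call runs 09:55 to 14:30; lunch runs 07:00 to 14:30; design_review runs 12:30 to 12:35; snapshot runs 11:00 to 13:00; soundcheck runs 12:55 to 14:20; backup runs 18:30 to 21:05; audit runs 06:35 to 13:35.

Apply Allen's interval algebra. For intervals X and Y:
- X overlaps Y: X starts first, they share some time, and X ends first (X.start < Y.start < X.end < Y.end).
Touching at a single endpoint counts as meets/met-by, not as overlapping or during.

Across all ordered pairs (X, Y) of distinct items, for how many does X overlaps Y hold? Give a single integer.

Checking all 110 ordered pairs for relation 'overlaps'; matching pairs in alphabetical order:
(audit, lunch): audit overlaps lunch ✓
(audit, qa_pass): audit overlaps qa_pass ✓
(audit, soundcheck): audit overlaps soundcheck ✓
(audit, sync_call): audit overlaps sync_call ✓
(build, backup): build overlaps backup ✓
(lunch, qa_pass): lunch overlaps qa_pass ✓
(snapshot, soundcheck): snapshot overlaps soundcheck ✓
(sync_call, qa_pass): sync_call overlaps qa_pass ✓
Count: 8.

8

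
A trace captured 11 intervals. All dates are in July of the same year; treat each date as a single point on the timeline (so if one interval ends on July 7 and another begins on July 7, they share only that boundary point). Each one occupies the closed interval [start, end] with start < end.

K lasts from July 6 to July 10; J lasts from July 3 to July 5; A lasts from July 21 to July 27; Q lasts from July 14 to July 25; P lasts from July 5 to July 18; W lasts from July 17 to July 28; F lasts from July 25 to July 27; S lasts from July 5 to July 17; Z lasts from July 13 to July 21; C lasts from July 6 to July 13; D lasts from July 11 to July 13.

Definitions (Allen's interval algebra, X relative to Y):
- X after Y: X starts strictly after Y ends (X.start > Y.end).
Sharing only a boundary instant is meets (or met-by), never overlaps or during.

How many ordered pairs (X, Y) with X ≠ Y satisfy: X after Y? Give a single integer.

27

Checking all 110 ordered pairs for relation 'after'; matching pairs in alphabetical order:
(A, C): A after C ✓
(A, D): A after D ✓
(A, J): A after J ✓
(A, K): A after K ✓
(A, P): A after P ✓
(A, S): A after S ✓
(C, J): C after J ✓
(D, J): D after J ✓
(D, K): D after K ✓
(F, C): F after C ✓
(F, D): F after D ✓
(F, J): F after J ✓
(F, K): F after K ✓
(F, P): F after P ✓
(F, S): F after S ✓
(F, Z): F after Z ✓
(K, J): K after J ✓
(Q, C): Q after C ✓
(Q, D): Q after D ✓
(Q, J): Q after J ✓
(Q, K): Q after K ✓
(W, C): W after C ✓
(W, D): W after D ✓
(W, J): W after J ✓
... plus 3 further pairs not listed.
Count: 27.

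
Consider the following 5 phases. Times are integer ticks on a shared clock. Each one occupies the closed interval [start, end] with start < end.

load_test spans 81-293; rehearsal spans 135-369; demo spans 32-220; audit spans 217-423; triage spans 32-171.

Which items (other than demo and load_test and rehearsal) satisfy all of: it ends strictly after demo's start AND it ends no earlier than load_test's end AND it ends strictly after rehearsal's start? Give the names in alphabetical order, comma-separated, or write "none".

audit

Conditions: its end is strictly after demo's start (X.end > 32) AND its end is no earlier than load_test's end (X.end >= 293) AND its end is strictly after rehearsal's start (X.end > 135).
audit: end 423 > 32? ✓; end 423 >= 293? ✓; end 423 > 135? ✓ → yes.
triage: end 171 > 32? ✓; end 171 >= 293? ✗; end 171 > 135? ✓ → no.
Result: audit.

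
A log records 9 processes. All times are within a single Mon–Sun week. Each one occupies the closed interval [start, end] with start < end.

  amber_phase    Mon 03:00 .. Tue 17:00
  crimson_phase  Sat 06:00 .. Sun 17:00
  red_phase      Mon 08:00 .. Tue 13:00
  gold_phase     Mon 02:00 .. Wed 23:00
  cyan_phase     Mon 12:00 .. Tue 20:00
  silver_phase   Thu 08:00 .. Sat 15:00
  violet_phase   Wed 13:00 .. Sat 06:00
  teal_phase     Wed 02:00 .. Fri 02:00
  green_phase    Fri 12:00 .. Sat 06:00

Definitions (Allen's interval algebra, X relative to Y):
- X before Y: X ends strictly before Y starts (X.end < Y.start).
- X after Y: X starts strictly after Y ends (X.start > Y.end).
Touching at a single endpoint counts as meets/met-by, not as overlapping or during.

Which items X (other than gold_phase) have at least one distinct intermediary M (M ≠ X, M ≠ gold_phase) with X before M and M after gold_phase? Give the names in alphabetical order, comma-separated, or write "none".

Target gold_phase = [Mon 02:00, Wed 23:00].
Intermediaries M with M after gold_phase: crimson_phase, green_phase, silver_phase.
Via crimson_phase — items with X before crimson_phase: amber_phase, cyan_phase, red_phase, teal_phase.
Via green_phase — items with X before green_phase: amber_phase, cyan_phase, red_phase, teal_phase.
Via silver_phase — items with X before silver_phase: amber_phase, cyan_phase, red_phase.
Union: amber_phase, cyan_phase, red_phase, teal_phase.

amber_phase, cyan_phase, red_phase, teal_phase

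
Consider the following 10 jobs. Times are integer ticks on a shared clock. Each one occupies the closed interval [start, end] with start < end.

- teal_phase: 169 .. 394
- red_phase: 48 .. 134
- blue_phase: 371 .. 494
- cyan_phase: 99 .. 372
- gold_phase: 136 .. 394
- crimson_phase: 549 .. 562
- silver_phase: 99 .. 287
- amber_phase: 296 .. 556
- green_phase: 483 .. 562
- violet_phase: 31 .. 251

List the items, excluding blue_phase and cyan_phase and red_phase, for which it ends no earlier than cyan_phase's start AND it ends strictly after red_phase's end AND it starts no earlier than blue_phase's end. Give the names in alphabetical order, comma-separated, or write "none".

Conditions: its end is no earlier than cyan_phase's start (X.end >= 99) AND its end is strictly after red_phase's end (X.end > 134) AND its start is no earlier than blue_phase's end (X.start >= 494).
amber_phase: end 556 >= 99? ✓; end 556 > 134? ✓; start 296 >= 494? ✗ → no.
crimson_phase: end 562 >= 99? ✓; end 562 > 134? ✓; start 549 >= 494? ✓ → yes.
gold_phase: end 394 >= 99? ✓; end 394 > 134? ✓; start 136 >= 494? ✗ → no.
green_phase: end 562 >= 99? ✓; end 562 > 134? ✓; start 483 >= 494? ✗ → no.
silver_phase: end 287 >= 99? ✓; end 287 > 134? ✓; start 99 >= 494? ✗ → no.
teal_phase: end 394 >= 99? ✓; end 394 > 134? ✓; start 169 >= 494? ✗ → no.
violet_phase: end 251 >= 99? ✓; end 251 > 134? ✓; start 31 >= 494? ✗ → no.
Result: crimson_phase.

crimson_phase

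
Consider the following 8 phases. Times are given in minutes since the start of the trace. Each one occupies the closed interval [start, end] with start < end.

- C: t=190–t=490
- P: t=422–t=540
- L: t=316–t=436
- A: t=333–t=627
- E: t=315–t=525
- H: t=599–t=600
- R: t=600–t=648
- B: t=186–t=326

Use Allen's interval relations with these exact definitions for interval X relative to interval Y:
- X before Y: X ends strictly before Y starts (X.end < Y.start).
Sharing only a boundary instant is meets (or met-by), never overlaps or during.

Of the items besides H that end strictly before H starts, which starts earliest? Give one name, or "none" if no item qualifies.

Target H = [t=599, t=600].
A [t=333, t=627] → contains → excluded.
B [t=186, t=326] → before → candidate.
C [t=190, t=490] → before → candidate.
E [t=315, t=525] → before → candidate.
L [t=316, t=436] → before → candidate.
P [t=422, t=540] → before → candidate.
R [t=600, t=648] → met-by → excluded.
Among candidates, earliest start is t=186 → B.

B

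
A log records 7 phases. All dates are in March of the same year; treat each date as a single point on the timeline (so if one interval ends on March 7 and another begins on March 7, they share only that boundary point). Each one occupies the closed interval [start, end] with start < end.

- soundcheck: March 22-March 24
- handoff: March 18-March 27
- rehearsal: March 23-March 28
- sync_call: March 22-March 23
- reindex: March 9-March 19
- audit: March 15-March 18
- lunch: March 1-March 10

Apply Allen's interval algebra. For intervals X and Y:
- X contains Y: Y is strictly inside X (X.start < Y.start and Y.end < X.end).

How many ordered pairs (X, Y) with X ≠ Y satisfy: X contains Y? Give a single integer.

Checking all 42 ordered pairs for relation 'contains'; matching pairs in alphabetical order:
(handoff, soundcheck): handoff contains soundcheck ✓
(handoff, sync_call): handoff contains sync_call ✓
(reindex, audit): reindex contains audit ✓
Count: 3.

3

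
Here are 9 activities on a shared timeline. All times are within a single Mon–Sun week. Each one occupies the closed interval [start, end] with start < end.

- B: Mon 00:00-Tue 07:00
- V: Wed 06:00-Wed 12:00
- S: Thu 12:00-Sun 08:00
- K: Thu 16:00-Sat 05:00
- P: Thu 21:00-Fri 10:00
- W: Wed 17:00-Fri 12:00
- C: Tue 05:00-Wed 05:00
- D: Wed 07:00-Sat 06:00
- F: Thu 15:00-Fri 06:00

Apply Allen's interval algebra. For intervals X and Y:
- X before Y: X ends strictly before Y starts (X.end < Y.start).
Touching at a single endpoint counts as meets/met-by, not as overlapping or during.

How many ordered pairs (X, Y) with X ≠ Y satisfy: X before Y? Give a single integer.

Checking all 72 ordered pairs for relation 'before'; matching pairs in alphabetical order:
(B, D): B before D ✓
(B, F): B before F ✓
(B, K): B before K ✓
(B, P): B before P ✓
(B, S): B before S ✓
(B, V): B before V ✓
(B, W): B before W ✓
(C, D): C before D ✓
(C, F): C before F ✓
(C, K): C before K ✓
(C, P): C before P ✓
(C, S): C before S ✓
(C, V): C before V ✓
(C, W): C before W ✓
(V, F): V before F ✓
(V, K): V before K ✓
(V, P): V before P ✓
(V, S): V before S ✓
(V, W): V before W ✓
Count: 19.

19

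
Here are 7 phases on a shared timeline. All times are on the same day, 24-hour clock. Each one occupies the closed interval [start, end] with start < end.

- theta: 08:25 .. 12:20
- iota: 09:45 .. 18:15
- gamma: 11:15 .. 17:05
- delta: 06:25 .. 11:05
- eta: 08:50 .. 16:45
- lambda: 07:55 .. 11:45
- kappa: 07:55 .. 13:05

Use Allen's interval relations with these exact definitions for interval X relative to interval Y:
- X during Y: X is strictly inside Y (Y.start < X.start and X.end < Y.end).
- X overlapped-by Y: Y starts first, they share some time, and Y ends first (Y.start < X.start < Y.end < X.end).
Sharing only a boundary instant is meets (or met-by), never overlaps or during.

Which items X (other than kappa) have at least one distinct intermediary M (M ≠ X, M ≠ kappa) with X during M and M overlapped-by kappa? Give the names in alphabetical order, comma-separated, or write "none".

gamma

Target kappa = [07:55, 13:05].
Intermediaries M with M overlapped-by kappa: eta, gamma, iota.
Via eta — items with X during eta: none.
Via gamma — items with X during gamma: none.
Via iota — items with X during iota: gamma.
Union: gamma.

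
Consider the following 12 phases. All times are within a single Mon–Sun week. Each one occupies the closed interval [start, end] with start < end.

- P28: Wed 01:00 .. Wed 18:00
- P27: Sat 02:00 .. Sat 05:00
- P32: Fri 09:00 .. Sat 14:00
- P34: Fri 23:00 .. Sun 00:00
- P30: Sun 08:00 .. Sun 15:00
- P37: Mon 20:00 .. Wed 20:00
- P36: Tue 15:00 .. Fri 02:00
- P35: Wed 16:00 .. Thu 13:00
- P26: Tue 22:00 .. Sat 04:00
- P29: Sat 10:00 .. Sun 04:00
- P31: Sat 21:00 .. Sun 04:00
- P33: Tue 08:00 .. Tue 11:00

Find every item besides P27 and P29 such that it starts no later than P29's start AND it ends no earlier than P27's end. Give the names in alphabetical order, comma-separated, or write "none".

P32, P34

Conditions: its start is no later than P29's start (X.start <= Sat 10:00) AND its end is no earlier than P27's end (X.end >= Sat 05:00).
P26: start Tue 22:00 <= Sat 10:00? ✓; end Sat 04:00 >= Sat 05:00? ✗ → no.
P28: start Wed 01:00 <= Sat 10:00? ✓; end Wed 18:00 >= Sat 05:00? ✗ → no.
P30: start Sun 08:00 <= Sat 10:00? ✗; end Sun 15:00 >= Sat 05:00? ✓ → no.
P31: start Sat 21:00 <= Sat 10:00? ✗; end Sun 04:00 >= Sat 05:00? ✓ → no.
P32: start Fri 09:00 <= Sat 10:00? ✓; end Sat 14:00 >= Sat 05:00? ✓ → yes.
P33: start Tue 08:00 <= Sat 10:00? ✓; end Tue 11:00 >= Sat 05:00? ✗ → no.
P34: start Fri 23:00 <= Sat 10:00? ✓; end Sun 00:00 >= Sat 05:00? ✓ → yes.
P35: start Wed 16:00 <= Sat 10:00? ✓; end Thu 13:00 >= Sat 05:00? ✗ → no.
P36: start Tue 15:00 <= Sat 10:00? ✓; end Fri 02:00 >= Sat 05:00? ✗ → no.
P37: start Mon 20:00 <= Sat 10:00? ✓; end Wed 20:00 >= Sat 05:00? ✗ → no.
Result: P32, P34.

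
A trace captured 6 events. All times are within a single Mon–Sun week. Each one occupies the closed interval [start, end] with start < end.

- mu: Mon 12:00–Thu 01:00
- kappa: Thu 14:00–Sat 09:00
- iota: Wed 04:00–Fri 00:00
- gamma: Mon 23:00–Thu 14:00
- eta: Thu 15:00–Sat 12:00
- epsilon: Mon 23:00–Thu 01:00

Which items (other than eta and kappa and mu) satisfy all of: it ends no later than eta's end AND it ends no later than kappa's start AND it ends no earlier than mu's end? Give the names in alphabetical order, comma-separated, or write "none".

Conditions: its end is no later than eta's end (X.end <= Sat 12:00) AND its end is no later than kappa's start (X.end <= Thu 14:00) AND its end is no earlier than mu's end (X.end >= Thu 01:00).
epsilon: end Thu 01:00 <= Sat 12:00? ✓; end Thu 01:00 <= Thu 14:00? ✓; end Thu 01:00 >= Thu 01:00? ✓ → yes.
gamma: end Thu 14:00 <= Sat 12:00? ✓; end Thu 14:00 <= Thu 14:00? ✓; end Thu 14:00 >= Thu 01:00? ✓ → yes.
iota: end Fri 00:00 <= Sat 12:00? ✓; end Fri 00:00 <= Thu 14:00? ✗; end Fri 00:00 >= Thu 01:00? ✓ → no.
Result: epsilon, gamma.

epsilon, gamma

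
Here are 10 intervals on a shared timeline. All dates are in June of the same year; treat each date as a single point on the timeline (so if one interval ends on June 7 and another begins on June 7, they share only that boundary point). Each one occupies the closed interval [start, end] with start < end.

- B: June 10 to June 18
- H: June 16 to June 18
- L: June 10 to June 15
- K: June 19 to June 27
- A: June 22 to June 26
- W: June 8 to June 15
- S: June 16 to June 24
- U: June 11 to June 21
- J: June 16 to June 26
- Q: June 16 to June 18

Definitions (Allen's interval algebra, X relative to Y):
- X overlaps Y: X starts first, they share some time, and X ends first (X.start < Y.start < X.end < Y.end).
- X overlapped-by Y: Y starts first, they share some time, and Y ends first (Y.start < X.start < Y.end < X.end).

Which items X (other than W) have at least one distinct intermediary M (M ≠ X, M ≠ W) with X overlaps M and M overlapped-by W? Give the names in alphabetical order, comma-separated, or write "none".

B, L

Target W = [June 8, June 15].
Intermediaries M with M overlapped-by W: B, U.
Via B — items with X overlaps B: none.
Via U — items with X overlaps U: B, L.
Union: B, L.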